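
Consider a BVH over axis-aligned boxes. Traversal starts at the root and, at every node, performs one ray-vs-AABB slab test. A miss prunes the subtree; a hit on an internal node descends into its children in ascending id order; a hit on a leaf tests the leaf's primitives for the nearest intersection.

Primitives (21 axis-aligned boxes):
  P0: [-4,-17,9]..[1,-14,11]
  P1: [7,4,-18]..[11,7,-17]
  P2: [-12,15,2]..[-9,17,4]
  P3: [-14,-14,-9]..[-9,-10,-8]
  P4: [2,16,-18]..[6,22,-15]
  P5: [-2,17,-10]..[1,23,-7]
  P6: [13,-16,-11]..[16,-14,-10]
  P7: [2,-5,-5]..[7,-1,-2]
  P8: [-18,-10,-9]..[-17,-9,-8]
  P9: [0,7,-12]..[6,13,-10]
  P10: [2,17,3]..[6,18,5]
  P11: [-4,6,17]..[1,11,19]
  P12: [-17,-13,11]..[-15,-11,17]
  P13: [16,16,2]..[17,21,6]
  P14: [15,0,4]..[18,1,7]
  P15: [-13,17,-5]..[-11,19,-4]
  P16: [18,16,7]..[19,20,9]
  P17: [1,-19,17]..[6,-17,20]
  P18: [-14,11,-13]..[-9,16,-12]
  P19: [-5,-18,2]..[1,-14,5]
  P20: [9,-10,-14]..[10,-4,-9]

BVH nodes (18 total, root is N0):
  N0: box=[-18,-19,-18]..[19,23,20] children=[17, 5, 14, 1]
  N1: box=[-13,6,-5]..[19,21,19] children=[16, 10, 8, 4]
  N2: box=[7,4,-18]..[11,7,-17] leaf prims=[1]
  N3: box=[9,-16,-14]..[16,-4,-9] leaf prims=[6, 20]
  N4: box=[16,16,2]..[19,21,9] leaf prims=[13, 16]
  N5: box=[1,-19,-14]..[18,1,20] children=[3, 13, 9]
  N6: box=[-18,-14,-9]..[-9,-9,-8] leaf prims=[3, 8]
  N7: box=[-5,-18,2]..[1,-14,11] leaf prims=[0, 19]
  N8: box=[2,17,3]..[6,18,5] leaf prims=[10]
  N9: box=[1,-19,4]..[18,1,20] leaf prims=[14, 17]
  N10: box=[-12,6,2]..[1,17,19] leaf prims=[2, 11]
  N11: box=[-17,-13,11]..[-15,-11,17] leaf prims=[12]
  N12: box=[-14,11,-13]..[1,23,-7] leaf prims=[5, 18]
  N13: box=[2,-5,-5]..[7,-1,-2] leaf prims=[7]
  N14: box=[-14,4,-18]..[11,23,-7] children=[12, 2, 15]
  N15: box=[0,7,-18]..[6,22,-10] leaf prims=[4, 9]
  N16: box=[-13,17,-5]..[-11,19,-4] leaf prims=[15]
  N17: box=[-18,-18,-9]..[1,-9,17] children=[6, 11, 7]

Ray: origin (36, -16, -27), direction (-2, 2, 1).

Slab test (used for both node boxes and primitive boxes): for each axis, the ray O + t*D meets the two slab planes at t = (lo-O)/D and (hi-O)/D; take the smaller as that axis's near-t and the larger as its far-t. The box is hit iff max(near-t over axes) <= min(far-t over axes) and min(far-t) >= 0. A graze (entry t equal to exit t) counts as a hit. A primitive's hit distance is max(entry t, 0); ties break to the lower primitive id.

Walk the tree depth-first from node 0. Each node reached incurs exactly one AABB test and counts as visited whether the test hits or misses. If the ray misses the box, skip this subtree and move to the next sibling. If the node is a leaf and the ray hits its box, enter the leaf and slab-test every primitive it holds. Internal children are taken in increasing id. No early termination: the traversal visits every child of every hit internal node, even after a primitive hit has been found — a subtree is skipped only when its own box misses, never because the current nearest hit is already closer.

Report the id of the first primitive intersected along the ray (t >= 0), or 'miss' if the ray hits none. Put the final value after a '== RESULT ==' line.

Walk:
N0 x:[17/2,27] y:[-3/2,39/2] z:[9,47] -> hit [9,39/2], descend [1, 5, 14, 17]
  N1 x:[17/2,49/2] y:[11,37/2] z:[22,46] -> miss, prune
  N5 x:[9,35/2] y:[-3/2,17/2] z:[13,47] -> miss, prune
  N14 x:[25/2,25] y:[10,39/2] z:[9,20] -> hit [25/2,39/2], descend [2, 12, 15]
    N2 x:[25/2,29/2] y:[10,23/2] z:[9,10] -> miss, prune
    N12 x:[35/2,25] y:[27/2,39/2] z:[14,20] -> hit [35/2,39/2] leaf, test {P5@t=35/2, P18(miss)}
    N15 x:[15,18] y:[23/2,19] z:[9,17] -> hit [15,17] leaf, test {P4(miss), P9(miss)}
  N17 x:[35/2,27] y:[-1,7/2] z:[18,44] -> miss, prune

Visited [0, 1, 5, 14, 2, 12, 15, 17]. Tests: 8 box, 2 leaf. Nearest: P5.

== RESULT ==
5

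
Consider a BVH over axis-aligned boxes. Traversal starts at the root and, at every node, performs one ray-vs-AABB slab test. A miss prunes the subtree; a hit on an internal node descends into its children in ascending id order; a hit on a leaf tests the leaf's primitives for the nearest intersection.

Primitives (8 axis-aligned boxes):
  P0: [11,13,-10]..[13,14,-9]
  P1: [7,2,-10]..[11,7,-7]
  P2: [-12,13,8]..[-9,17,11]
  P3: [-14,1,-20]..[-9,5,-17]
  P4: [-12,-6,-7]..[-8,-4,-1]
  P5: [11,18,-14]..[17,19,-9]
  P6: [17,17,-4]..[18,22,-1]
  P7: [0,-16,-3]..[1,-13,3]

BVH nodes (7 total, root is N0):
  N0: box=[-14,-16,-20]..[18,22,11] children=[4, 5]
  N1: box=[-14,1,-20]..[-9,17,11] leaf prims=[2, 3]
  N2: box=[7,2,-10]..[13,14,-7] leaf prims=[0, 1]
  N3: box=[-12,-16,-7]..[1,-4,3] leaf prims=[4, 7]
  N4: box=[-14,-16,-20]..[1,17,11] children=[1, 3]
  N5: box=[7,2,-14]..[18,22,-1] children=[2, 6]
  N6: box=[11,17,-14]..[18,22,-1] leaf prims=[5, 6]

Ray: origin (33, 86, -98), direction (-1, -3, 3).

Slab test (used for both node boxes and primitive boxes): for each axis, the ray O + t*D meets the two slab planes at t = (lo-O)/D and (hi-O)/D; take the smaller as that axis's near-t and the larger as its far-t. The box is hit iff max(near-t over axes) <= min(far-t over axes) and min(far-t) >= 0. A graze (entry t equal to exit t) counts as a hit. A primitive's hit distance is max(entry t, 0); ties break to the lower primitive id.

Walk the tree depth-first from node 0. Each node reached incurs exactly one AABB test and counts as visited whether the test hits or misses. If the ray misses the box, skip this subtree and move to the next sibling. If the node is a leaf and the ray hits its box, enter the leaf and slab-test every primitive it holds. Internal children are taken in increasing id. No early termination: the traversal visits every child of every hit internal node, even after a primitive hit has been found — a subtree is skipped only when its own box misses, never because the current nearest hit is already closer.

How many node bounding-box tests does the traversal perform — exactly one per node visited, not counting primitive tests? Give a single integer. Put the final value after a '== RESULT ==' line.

Walk:
N0 x:[15,47] y:[64/3,34] z:[26,109/3] -> hit [26,34], descend [4, 5]
  N4 x:[32,47] y:[23,34] z:[26,109/3] -> hit [32,34], descend [1, 3]
    N1 x:[42,47] y:[23,85/3] z:[26,109/3] -> miss, prune
    N3 x:[32,45] y:[30,34] z:[91/3,101/3] -> hit [32,101/3] leaf, test {P4(miss), P7@t=33}
  N5 x:[15,26] y:[64/3,28] z:[28,97/3] -> miss, prune

Summary -> nodes [0, 4, 1, 3, 5]; box-tests=5; leaf-entries=1; first=P7

== RESULT ==
5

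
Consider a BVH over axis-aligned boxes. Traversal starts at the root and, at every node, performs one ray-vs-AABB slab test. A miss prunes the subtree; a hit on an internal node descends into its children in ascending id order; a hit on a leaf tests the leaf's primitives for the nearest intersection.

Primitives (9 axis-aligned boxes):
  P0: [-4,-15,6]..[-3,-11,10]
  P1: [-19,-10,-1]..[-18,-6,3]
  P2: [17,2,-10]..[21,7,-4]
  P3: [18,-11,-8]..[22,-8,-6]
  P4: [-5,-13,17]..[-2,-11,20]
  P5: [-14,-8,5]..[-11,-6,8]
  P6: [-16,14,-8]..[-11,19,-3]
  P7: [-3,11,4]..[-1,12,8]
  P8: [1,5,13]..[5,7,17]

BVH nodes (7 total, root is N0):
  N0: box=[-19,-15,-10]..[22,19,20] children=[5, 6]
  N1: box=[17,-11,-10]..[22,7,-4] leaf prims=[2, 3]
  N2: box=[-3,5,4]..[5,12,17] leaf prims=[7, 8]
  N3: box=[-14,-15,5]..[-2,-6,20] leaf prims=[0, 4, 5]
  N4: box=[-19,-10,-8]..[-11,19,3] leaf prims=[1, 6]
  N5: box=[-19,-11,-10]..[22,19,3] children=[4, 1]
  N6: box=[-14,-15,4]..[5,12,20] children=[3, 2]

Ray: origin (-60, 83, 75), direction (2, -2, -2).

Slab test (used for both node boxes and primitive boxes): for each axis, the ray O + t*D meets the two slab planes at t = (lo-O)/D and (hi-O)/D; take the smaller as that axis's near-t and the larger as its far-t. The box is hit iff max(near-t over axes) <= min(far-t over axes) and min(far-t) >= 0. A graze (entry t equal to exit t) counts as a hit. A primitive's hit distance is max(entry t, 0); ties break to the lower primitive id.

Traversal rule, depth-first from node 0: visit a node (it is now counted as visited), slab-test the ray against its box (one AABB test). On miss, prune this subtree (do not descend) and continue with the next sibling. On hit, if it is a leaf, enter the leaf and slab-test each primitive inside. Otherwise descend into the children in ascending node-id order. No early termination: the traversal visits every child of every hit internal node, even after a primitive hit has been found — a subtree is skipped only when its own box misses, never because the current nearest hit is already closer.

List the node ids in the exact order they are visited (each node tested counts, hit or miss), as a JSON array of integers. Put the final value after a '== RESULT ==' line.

Walk:
N0 x:[41/2,41] y:[32,49] z:[55/2,85/2] -> hit [32,41], descend [5, 6]
  N5 x:[41/2,41] y:[32,47] z:[36,85/2] -> hit [36,41], descend [1, 4]
    N1 x:[77/2,41] y:[38,47] z:[79/2,85/2] -> hit [79/2,41] leaf, test {P2@t=79/2, P3(miss)}
    N4 x:[41/2,49/2] y:[32,93/2] z:[36,83/2] -> miss, prune
  N6 x:[23,65/2] y:[71/2,49] z:[55/2,71/2] -> miss, prune

5 AABB tests over nodes [0, 5, 1, 4, 6]; 1 leaf entered; closest P2.

== RESULT ==
[0, 5, 1, 4, 6]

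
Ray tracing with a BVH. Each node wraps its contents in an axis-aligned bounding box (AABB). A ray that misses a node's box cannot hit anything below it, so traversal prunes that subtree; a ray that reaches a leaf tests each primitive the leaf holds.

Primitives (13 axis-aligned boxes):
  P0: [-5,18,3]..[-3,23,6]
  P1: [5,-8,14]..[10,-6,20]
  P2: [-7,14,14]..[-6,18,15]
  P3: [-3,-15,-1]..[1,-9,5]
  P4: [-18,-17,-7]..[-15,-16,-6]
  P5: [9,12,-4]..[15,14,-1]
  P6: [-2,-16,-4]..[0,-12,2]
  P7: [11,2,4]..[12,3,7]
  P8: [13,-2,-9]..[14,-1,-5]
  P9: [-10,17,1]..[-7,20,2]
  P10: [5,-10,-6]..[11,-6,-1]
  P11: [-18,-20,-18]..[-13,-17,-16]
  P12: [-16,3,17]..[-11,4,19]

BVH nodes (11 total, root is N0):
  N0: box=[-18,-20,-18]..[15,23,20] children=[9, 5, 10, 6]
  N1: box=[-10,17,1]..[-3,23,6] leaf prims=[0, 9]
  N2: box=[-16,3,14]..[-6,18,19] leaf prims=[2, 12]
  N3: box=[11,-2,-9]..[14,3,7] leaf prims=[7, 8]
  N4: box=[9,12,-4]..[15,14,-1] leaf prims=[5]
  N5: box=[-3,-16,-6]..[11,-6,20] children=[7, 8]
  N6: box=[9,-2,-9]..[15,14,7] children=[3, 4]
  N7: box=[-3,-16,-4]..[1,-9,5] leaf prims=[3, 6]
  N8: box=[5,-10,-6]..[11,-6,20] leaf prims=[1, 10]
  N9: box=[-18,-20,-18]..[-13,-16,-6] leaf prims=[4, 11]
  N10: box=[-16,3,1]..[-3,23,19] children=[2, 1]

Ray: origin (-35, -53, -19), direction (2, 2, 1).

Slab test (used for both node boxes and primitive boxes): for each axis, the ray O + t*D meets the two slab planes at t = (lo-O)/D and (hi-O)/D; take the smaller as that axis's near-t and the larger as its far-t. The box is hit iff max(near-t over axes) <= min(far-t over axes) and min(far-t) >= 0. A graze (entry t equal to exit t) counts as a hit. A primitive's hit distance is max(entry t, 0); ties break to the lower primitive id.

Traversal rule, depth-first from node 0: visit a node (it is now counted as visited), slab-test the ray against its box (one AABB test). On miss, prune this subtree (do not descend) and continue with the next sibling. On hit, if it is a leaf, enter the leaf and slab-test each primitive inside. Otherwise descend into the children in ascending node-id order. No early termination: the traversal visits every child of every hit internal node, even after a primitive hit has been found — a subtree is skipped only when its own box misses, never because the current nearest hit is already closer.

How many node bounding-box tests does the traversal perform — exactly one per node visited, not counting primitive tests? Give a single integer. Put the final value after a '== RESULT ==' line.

Trace the traversal:
N0 x:[17/2,25] y:[33/2,38] z:[1,39] -> hit [33/2,25], descend [5, 6, 9, 10]
  N5 x:[16,23] y:[37/2,47/2] z:[13,39] -> hit [37/2,23], descend [7, 8]
    N7 x:[16,18] y:[37/2,22] z:[15,24] -> miss, prune
    N8 x:[20,23] y:[43/2,47/2] z:[13,39] -> hit [43/2,23] leaf, test {P1(miss), P10(miss)}
  N6 x:[22,25] y:[51/2,67/2] z:[10,26] -> miss, prune
  N9 x:[17/2,11] y:[33/2,37/2] z:[1,13] -> miss, prune
  N10 x:[19/2,16] y:[28,38] z:[20,38] -> miss, prune

Visited [0, 5, 7, 8, 6, 9, 10]. Tests: 7 box, 1 leaf. Nearest: miss.

== RESULT ==
7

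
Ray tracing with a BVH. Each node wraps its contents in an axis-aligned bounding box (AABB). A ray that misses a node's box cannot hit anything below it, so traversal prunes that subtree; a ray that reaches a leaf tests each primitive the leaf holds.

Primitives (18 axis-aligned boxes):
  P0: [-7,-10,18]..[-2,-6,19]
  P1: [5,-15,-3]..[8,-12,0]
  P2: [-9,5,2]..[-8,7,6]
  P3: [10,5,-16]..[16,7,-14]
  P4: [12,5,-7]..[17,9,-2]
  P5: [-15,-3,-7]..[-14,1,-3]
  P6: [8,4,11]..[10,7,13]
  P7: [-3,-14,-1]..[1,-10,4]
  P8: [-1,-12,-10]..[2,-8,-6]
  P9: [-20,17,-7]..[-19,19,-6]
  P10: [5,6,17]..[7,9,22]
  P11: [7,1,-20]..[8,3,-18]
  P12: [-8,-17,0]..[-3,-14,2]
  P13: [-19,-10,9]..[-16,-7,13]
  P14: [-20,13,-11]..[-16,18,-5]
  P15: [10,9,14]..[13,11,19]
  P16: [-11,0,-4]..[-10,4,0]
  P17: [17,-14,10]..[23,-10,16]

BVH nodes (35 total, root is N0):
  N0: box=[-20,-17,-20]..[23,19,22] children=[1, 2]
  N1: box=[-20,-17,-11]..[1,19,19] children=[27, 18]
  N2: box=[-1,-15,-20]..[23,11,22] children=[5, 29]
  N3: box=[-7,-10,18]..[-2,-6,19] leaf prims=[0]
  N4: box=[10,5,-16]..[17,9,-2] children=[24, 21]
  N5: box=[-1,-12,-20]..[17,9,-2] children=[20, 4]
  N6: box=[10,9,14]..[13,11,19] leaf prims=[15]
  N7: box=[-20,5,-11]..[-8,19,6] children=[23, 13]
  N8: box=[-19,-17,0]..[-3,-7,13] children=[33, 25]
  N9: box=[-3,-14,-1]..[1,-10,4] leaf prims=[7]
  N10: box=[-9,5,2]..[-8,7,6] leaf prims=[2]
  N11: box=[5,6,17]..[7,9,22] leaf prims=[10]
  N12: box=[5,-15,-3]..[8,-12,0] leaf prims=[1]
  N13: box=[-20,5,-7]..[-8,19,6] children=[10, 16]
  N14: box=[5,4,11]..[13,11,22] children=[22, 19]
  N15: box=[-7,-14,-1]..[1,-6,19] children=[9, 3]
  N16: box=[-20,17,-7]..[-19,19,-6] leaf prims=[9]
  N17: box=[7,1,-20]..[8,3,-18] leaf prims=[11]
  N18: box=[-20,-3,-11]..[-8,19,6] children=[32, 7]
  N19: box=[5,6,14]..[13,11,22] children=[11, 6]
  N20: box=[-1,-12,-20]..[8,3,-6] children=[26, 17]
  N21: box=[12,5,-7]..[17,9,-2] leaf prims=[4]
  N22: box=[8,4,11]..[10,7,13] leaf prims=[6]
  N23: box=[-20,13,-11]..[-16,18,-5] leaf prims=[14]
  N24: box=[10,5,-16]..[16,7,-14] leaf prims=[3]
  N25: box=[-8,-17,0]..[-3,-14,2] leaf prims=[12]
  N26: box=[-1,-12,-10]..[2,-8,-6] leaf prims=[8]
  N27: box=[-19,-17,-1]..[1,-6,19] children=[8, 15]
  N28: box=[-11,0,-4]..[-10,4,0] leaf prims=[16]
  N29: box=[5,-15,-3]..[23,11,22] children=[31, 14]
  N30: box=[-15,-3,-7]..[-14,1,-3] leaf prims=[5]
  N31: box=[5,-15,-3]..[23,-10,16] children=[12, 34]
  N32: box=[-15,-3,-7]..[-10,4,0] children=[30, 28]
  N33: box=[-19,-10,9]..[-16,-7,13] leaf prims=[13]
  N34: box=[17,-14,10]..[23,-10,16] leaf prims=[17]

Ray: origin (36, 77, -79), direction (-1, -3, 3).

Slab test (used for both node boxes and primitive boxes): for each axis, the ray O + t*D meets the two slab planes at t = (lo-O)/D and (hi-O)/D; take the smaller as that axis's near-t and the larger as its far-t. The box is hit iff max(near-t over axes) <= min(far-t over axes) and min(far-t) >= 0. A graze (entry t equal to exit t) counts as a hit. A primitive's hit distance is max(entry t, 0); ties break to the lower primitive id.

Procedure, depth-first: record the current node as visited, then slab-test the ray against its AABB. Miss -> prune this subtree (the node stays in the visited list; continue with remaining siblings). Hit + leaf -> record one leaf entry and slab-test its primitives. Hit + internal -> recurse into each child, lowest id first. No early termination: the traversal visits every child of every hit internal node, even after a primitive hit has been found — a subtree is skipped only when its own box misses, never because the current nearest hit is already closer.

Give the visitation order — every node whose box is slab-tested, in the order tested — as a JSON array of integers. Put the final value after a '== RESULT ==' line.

Walk:
N0 x:[13,56] y:[58/3,94/3] z:[59/3,101/3] -> hit [59/3,94/3], descend [1, 2]
  N1 x:[35,56] y:[58/3,94/3] z:[68/3,98/3] -> miss, prune
  N2 x:[13,37] y:[22,92/3] z:[59/3,101/3] -> hit [22,92/3], descend [5, 29]
    N5 x:[19,37] y:[68/3,89/3] z:[59/3,77/3] -> hit [68/3,77/3], descend [4, 20]
      N4 x:[19,26] y:[68/3,24] z:[21,77/3] -> hit [68/3,24], descend [21, 24]
        N21 x:[19,24] y:[68/3,24] z:[24,77/3] -> hit [24,24] leaf, test {P4@t=24}
        N24 x:[20,26] y:[70/3,24] z:[21,65/3] -> miss, prune
      N20 x:[28,37] y:[74/3,89/3] z:[59/3,73/3] -> miss, prune
    N29 x:[13,31] y:[22,92/3] z:[76/3,101/3] -> hit [76/3,92/3], descend [14, 31]
      N14 x:[23,31] y:[22,73/3] z:[30,101/3] -> miss, prune
      N31 x:[13,31] y:[29,92/3] z:[76/3,95/3] -> hit [29,92/3], descend [12, 34]
        N12 x:[28,31] y:[89/3,92/3] z:[76/3,79/3] -> miss, prune
        N34 x:[13,19] y:[29,91/3] z:[89/3,95/3] -> miss, prune

Visited [0, 1, 2, 5, 4, 21, 24, 20, 29, 14, 31, 12, 34]. Tests: 13 box, 1 leaf. Nearest: P4.

== RESULT ==
[0, 1, 2, 5, 4, 21, 24, 20, 29, 14, 31, 12, 34]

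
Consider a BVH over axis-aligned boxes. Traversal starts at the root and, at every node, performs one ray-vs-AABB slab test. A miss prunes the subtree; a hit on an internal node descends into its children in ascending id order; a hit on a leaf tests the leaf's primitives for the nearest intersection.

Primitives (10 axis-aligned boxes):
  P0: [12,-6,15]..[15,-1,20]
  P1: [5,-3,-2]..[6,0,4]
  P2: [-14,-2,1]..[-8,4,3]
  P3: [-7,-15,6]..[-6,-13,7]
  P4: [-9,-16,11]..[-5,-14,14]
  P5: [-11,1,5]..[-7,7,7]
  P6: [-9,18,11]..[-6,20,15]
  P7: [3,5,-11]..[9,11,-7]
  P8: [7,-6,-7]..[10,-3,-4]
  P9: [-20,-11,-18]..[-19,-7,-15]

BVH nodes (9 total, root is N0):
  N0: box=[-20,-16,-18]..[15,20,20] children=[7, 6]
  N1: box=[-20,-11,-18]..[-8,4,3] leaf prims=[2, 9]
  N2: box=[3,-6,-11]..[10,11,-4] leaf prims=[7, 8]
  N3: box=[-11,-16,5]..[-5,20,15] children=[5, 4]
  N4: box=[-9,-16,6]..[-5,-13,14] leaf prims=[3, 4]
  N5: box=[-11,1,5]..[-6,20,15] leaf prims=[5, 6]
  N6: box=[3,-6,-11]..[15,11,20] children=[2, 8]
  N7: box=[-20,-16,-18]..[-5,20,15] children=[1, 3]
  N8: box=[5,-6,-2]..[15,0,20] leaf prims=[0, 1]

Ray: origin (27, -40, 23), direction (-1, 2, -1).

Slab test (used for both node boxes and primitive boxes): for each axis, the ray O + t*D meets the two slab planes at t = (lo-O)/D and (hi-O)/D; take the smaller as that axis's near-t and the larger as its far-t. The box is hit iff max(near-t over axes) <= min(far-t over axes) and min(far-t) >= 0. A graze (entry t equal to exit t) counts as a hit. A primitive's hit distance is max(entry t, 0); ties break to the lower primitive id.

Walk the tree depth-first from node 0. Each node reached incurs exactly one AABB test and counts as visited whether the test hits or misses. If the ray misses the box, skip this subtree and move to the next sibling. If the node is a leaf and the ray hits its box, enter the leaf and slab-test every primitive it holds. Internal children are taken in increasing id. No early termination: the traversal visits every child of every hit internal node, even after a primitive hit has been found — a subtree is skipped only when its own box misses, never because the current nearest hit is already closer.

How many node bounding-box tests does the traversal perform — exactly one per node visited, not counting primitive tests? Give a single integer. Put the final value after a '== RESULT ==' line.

Traverse from the root:
N0 x:[12,47] y:[12,30] z:[3,41] -> hit [12,30], descend [6, 7]
  N6 x:[12,24] y:[17,51/2] z:[3,34] -> hit [17,24], descend [2, 8]
    N2 x:[17,24] y:[17,51/2] z:[27,34] -> miss, prune
    N8 x:[12,22] y:[17,20] z:[3,25] -> hit [17,20] leaf, test {P0(miss), P1(miss)}
  N7 x:[32,47] y:[12,30] z:[8,41] -> miss, prune

order=[0, 6, 2, 8, 7]  |boxes|=5  |leaves|=1  hit=miss

== RESULT ==
5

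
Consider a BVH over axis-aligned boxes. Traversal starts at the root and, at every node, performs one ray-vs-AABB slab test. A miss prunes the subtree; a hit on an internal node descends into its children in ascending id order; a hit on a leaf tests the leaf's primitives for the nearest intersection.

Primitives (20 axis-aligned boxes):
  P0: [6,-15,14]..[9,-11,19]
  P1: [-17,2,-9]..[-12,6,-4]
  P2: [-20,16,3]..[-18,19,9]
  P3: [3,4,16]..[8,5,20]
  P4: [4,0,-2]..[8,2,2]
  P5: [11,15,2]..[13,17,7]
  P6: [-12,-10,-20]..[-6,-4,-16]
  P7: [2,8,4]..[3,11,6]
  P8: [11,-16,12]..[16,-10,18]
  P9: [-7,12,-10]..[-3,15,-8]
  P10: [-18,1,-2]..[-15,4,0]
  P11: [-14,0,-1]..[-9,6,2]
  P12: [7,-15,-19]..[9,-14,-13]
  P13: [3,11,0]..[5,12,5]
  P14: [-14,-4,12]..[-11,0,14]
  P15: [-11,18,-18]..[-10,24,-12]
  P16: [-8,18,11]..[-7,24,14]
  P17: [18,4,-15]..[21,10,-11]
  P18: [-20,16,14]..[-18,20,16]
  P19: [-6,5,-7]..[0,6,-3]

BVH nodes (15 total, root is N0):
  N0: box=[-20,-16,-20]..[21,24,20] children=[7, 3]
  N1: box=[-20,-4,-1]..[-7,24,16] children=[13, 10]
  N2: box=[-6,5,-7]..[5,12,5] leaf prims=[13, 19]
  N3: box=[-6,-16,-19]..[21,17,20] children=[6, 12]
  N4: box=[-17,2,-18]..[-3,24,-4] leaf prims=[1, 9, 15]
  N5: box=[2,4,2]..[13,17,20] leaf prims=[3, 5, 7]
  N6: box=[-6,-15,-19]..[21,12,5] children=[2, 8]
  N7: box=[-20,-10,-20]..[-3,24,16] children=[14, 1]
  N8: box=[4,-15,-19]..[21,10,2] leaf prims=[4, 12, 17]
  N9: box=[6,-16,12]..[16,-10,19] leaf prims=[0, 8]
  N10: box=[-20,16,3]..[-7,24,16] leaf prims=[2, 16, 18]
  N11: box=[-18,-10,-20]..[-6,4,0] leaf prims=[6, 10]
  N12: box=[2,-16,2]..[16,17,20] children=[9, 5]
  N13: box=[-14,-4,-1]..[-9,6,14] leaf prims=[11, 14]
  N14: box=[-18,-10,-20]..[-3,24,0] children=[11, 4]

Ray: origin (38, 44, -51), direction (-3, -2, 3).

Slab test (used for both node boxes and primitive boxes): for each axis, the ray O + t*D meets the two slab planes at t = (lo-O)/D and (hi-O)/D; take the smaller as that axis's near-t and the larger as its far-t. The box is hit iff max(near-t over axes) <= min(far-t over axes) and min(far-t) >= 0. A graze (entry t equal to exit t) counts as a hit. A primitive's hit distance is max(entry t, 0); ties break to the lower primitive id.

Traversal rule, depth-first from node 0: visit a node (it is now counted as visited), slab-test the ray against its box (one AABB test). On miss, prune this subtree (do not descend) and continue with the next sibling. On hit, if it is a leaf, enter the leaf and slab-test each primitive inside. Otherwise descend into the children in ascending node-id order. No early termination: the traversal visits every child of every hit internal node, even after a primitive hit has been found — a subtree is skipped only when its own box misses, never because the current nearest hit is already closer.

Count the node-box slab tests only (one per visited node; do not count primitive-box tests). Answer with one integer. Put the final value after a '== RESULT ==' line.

Traverse from the root:
N0 x:[17/3,58/3] y:[10,30] z:[31/3,71/3] -> hit [31/3,58/3], descend [3, 7]
  N3 x:[17/3,44/3] y:[27/2,30] z:[32/3,71/3] -> hit [27/2,44/3], descend [6, 12]
    N6 x:[17/3,44/3] y:[16,59/2] z:[32/3,56/3] -> miss, prune
    N12 x:[22/3,12] y:[27/2,30] z:[53/3,71/3] -> miss, prune
  N7 x:[41/3,58/3] y:[10,27] z:[31/3,67/3] -> hit [41/3,58/3], descend [1, 14]
    N1 x:[15,58/3] y:[10,24] z:[50/3,67/3] -> hit [50/3,58/3], descend [10, 13]
      N10 x:[15,58/3] y:[10,14] z:[18,67/3] -> miss, prune
      N13 x:[47/3,52/3] y:[19,24] z:[50/3,65/3] -> miss, prune
    N14 x:[41/3,56/3] y:[10,27] z:[31/3,17] -> hit [41/3,17], descend [4, 11]
      N4 x:[41/3,55/3] y:[10,21] z:[11,47/3] -> hit [41/3,47/3] leaf, test {P1(miss), P9(miss), P15(miss)}
      N11 x:[44/3,56/3] y:[20,27] z:[31/3,17] -> miss, prune

order=[0, 3, 6, 12, 7, 1, 10, 13, 14, 4, 11]  |boxes|=11  |leaves|=1  hit=miss

== RESULT ==
11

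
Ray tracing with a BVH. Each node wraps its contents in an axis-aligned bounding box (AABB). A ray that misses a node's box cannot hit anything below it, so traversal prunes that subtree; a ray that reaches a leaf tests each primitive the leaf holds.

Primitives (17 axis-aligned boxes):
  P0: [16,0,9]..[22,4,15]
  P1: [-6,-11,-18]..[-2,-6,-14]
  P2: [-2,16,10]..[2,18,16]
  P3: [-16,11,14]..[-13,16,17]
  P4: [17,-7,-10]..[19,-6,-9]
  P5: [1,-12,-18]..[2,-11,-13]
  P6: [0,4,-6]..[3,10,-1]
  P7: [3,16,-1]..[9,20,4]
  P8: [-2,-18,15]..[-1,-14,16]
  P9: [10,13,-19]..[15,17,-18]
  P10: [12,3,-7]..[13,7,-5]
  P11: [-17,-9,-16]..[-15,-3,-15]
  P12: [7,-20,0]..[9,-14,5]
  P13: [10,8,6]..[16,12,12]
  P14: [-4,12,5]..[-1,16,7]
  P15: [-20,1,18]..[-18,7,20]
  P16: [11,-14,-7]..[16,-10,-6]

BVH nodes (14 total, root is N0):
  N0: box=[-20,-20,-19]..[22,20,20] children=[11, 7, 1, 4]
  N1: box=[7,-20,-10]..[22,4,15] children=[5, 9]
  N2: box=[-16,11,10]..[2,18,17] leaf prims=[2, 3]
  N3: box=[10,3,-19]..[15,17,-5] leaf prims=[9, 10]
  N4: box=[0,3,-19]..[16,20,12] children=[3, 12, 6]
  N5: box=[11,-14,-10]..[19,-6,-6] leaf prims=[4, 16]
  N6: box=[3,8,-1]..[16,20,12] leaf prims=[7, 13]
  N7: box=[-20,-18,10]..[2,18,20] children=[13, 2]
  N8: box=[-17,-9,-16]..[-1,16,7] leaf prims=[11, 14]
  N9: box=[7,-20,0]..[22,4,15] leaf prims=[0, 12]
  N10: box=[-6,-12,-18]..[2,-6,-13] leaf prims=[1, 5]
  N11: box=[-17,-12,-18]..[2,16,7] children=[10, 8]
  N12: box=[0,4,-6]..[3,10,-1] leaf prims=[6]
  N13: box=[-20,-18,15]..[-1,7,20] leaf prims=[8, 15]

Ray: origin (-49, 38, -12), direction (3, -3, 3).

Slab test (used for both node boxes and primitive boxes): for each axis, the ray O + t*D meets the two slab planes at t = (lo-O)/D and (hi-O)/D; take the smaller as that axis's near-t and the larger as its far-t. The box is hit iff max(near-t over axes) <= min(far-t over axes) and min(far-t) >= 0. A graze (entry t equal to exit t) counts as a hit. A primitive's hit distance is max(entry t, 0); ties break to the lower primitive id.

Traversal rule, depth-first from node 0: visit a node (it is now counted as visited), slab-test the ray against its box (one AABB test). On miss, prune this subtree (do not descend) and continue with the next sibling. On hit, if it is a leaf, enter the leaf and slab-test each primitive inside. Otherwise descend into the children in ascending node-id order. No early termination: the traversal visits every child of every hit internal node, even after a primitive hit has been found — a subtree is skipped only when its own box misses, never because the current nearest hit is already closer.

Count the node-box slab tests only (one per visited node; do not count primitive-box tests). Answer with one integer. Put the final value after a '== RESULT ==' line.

Walk:
N0 x:[29/3,71/3] y:[6,58/3] z:[-7/3,32/3] -> hit [29/3,32/3], descend [1, 4, 7, 11]
  N1 x:[56/3,71/3] y:[34/3,58/3] z:[2/3,9] -> miss, prune
  N4 x:[49/3,65/3] y:[6,35/3] z:[-7/3,8] -> miss, prune
  N7 x:[29/3,17] y:[20/3,56/3] z:[22/3,32/3] -> hit [29/3,32/3], descend [2, 13]
    N2 x:[11,17] y:[20/3,9] z:[22/3,29/3] -> miss, prune
    N13 x:[29/3,16] y:[31/3,56/3] z:[9,32/3] -> hit [31/3,32/3] leaf, test {P8(miss), P15@t=31/3}
  N11 x:[32/3,17] y:[22/3,50/3] z:[-2,19/3] -> miss, prune

order=[0, 1, 4, 7, 2, 13, 11]  |boxes|=7  |leaves|=1  hit=P15

== RESULT ==
7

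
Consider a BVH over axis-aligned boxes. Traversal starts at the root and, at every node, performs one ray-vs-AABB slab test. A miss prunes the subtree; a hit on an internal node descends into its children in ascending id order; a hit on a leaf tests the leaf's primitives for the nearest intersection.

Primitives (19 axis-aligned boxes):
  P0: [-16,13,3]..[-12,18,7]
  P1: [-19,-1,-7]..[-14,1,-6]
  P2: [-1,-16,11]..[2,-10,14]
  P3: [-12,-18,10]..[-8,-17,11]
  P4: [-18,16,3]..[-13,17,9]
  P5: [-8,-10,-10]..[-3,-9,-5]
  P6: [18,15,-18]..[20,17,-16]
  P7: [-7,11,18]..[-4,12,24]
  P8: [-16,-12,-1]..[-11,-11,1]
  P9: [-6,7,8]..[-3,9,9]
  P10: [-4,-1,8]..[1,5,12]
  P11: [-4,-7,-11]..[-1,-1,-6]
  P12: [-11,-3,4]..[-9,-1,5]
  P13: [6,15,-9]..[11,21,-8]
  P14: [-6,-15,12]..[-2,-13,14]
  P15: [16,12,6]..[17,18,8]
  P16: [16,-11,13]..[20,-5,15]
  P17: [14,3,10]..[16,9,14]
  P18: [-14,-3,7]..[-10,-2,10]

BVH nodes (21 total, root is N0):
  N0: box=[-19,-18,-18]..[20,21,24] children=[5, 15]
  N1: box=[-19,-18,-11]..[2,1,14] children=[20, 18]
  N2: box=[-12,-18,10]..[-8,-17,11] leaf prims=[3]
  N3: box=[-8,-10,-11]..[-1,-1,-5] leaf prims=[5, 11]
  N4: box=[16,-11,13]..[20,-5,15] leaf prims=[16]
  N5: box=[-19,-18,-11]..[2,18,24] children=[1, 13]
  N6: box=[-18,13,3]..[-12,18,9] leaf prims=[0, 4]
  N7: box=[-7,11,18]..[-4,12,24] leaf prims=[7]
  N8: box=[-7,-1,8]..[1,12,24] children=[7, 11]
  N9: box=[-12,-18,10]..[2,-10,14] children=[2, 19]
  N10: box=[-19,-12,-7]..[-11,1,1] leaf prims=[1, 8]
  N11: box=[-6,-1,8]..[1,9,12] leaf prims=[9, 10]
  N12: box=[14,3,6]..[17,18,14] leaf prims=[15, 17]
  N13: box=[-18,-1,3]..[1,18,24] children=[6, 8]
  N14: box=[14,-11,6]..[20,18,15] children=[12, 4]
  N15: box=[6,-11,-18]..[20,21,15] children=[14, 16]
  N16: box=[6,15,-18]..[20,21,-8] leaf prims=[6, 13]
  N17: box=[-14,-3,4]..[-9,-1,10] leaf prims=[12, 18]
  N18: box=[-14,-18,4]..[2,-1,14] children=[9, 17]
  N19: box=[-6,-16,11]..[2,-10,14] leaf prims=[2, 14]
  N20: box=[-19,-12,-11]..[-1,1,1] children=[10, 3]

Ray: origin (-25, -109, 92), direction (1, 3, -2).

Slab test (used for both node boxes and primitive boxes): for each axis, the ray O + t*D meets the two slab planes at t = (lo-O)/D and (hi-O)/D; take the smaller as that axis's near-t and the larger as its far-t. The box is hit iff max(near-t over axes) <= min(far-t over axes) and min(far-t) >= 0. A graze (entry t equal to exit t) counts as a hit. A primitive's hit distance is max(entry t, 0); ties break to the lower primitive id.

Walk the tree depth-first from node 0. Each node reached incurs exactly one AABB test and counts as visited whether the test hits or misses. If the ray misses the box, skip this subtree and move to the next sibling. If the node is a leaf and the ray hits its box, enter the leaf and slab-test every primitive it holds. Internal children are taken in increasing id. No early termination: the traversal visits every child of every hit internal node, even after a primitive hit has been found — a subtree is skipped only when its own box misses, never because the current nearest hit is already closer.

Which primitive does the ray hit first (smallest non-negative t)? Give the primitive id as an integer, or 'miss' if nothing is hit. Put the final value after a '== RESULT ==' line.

Trace the traversal:
N0 x:[6,45] y:[91/3,130/3] z:[34,55] -> hit [34,130/3], descend [5, 15]
  N5 x:[6,27] y:[91/3,127/3] z:[34,103/2] -> miss, prune
  N15 x:[31,45] y:[98/3,130/3] z:[77/2,55] -> hit [77/2,130/3], descend [14, 16]
    N14 x:[39,45] y:[98/3,127/3] z:[77/2,43] -> hit [39,127/3], descend [4, 12]
      N4 x:[41,45] y:[98/3,104/3] z:[77/2,79/2] -> miss, prune
      N12 x:[39,42] y:[112/3,127/3] z:[39,43] -> hit [39,42] leaf, test {P15@t=42, P17@t=39}
    N16 x:[31,45] y:[124/3,130/3] z:[50,55] -> miss, prune

Summary -> nodes [0, 5, 15, 14, 4, 12, 16]; box-tests=7; leaf-entries=1; first=P17

== RESULT ==
17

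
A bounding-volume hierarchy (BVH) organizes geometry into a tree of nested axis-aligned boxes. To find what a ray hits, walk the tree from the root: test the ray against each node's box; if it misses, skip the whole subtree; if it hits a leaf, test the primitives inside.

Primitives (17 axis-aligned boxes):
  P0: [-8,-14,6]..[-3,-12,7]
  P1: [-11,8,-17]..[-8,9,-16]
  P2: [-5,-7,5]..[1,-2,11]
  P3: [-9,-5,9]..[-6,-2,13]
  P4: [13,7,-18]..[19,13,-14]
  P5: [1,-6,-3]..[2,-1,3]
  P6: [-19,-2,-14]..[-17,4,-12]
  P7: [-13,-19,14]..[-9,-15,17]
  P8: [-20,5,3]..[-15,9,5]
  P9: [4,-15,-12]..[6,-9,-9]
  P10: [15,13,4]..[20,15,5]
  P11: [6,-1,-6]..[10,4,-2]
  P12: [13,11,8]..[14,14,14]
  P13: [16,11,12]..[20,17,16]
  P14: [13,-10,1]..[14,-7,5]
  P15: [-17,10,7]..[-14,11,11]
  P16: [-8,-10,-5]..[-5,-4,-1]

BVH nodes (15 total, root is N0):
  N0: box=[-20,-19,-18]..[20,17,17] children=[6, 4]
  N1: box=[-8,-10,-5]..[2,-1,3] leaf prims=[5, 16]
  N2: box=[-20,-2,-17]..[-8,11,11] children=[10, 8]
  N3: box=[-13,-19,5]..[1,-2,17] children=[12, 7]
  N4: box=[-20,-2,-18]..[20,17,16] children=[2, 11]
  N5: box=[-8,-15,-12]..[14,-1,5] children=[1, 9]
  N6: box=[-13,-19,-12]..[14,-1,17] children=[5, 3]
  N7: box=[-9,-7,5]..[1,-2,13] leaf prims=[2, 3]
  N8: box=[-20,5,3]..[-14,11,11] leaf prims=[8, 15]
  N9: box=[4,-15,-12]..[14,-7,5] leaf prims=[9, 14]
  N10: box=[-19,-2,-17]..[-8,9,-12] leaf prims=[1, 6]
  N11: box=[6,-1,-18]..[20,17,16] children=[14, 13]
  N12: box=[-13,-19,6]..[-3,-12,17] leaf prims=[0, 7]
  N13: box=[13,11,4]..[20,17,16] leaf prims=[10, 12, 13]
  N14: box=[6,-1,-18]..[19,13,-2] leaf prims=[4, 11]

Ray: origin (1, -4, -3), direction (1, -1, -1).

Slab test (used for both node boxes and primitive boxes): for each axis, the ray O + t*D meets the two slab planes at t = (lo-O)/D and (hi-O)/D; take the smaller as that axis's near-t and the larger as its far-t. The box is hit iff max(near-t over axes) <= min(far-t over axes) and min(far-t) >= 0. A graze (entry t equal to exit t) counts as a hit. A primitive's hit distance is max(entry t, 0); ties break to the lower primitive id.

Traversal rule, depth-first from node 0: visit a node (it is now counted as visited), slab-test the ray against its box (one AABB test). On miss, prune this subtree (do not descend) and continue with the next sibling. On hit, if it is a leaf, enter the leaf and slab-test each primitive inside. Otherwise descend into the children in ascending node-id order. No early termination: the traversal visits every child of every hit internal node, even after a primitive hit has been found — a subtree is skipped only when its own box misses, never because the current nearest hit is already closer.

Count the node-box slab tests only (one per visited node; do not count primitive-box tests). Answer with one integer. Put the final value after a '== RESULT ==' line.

Trace the traversal:
N0 x:[-21,19] y:[-21,15] z:[-20,15] -> hit [-20,15], descend [4, 6]
  N4 x:[-21,19] y:[-21,-2] z:[-19,15] -> miss, prune
  N6 x:[-14,13] y:[-3,15] z:[-20,9] -> hit [-3,9], descend [3, 5]
    N3 x:[-14,0] y:[-2,15] z:[-20,-8] -> miss, prune
    N5 x:[-9,13] y:[-3,11] z:[-8,9] -> hit [-3,9], descend [1, 9]
      N1 x:[-9,1] y:[-3,6] z:[-6,2] -> hit [-3,1] leaf, test {P5@t=0, P16(miss)}
      N9 x:[3,13] y:[3,11] z:[-8,9] -> hit [3,9] leaf, test {P9(miss), P14(miss)}

Visited [0, 4, 6, 3, 5, 1, 9]. Tests: 7 box, 2 leaf. Nearest: P5.

== RESULT ==
7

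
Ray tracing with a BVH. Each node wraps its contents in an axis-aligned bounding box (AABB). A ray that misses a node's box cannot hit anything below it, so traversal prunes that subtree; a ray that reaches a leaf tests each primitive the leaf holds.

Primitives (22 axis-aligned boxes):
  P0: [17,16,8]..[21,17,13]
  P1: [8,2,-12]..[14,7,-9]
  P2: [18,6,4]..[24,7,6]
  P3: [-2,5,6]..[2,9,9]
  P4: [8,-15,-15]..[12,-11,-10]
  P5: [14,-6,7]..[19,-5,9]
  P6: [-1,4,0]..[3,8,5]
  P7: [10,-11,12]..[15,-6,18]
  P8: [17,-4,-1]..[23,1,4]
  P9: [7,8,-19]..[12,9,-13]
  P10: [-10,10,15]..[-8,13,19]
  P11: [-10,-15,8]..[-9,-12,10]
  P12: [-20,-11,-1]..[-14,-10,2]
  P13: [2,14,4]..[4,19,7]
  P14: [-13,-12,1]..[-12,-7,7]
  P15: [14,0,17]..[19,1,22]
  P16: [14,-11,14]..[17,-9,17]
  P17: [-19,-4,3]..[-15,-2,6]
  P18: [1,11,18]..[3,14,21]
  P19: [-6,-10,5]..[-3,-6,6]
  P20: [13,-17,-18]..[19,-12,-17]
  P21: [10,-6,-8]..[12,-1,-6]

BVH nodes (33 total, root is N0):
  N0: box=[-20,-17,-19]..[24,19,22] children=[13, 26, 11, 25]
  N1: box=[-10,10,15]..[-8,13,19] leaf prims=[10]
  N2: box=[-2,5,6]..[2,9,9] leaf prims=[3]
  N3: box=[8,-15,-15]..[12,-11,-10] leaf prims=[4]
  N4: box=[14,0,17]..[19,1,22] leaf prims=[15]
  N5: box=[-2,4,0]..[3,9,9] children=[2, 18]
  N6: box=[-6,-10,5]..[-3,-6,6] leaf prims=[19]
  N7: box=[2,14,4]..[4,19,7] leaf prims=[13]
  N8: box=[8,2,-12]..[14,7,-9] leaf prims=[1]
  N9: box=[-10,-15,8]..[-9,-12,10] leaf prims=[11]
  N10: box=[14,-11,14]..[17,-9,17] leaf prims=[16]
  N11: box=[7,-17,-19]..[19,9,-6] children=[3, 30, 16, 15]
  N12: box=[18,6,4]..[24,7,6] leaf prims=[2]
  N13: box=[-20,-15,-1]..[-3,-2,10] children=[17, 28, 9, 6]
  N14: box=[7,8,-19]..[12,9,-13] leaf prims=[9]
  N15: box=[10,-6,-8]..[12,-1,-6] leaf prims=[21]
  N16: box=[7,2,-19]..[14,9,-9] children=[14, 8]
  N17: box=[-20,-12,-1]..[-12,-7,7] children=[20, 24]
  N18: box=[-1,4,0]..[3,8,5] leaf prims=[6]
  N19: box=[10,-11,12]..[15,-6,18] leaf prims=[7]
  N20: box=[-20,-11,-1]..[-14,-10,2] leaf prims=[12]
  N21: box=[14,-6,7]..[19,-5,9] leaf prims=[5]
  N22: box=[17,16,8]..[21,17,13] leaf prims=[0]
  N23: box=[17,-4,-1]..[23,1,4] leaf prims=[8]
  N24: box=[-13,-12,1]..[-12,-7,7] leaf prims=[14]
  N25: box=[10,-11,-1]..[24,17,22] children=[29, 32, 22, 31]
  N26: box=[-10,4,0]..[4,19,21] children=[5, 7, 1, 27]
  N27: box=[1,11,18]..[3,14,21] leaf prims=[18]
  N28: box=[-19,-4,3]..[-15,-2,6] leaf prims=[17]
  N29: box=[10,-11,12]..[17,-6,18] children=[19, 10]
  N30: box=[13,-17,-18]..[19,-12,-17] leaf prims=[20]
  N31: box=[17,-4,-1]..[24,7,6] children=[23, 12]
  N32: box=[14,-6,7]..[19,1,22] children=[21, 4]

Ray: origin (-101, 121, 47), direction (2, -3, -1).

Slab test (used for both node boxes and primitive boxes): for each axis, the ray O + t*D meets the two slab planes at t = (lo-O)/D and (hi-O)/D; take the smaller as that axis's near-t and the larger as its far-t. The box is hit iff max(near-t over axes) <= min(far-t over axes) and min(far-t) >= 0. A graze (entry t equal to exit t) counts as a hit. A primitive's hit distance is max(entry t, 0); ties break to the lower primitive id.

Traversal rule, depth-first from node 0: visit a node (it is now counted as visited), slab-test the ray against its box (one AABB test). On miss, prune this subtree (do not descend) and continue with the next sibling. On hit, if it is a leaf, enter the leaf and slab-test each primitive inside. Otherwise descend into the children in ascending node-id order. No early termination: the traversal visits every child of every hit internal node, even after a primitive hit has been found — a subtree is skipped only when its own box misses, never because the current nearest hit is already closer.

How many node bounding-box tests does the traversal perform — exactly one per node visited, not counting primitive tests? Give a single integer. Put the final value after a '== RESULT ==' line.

Traverse from the root:
N0 x:[81/2,125/2] y:[34,46] z:[25,66] -> hit [81/2,46], descend [11, 13, 25, 26]
  N11 x:[54,60] y:[112/3,46] z:[53,66] -> miss, prune
  N13 x:[81/2,49] y:[41,136/3] z:[37,48] -> hit [41,136/3], descend [6, 9, 17, 28]
    N6 x:[95/2,49] y:[127/3,131/3] z:[41,42] -> miss, prune
    N9 x:[91/2,46] y:[133/3,136/3] z:[37,39] -> miss, prune
    N17 x:[81/2,89/2] y:[128/3,133/3] z:[40,48] -> hit [128/3,133/3], descend [20, 24]
      N20 x:[81/2,87/2] y:[131/3,44] z:[45,48] -> miss, prune
      N24 x:[44,89/2] y:[128/3,133/3] z:[40,46] -> hit [44,133/3] leaf, test {P14@t=44}
    N28 x:[41,43] y:[41,125/3] z:[41,44] -> hit [41,125/3] leaf, test {P17@t=41}
  N25 x:[111/2,125/2] y:[104/3,44] z:[25,48] -> miss, prune
  N26 x:[91/2,105/2] y:[34,39] z:[26,47] -> miss, prune

11 AABB tests over nodes [0, 11, 13, 6, 9, 17, 20, 24, 28, 25, 26]; 2 leaves entered; closest P17.

== RESULT ==
11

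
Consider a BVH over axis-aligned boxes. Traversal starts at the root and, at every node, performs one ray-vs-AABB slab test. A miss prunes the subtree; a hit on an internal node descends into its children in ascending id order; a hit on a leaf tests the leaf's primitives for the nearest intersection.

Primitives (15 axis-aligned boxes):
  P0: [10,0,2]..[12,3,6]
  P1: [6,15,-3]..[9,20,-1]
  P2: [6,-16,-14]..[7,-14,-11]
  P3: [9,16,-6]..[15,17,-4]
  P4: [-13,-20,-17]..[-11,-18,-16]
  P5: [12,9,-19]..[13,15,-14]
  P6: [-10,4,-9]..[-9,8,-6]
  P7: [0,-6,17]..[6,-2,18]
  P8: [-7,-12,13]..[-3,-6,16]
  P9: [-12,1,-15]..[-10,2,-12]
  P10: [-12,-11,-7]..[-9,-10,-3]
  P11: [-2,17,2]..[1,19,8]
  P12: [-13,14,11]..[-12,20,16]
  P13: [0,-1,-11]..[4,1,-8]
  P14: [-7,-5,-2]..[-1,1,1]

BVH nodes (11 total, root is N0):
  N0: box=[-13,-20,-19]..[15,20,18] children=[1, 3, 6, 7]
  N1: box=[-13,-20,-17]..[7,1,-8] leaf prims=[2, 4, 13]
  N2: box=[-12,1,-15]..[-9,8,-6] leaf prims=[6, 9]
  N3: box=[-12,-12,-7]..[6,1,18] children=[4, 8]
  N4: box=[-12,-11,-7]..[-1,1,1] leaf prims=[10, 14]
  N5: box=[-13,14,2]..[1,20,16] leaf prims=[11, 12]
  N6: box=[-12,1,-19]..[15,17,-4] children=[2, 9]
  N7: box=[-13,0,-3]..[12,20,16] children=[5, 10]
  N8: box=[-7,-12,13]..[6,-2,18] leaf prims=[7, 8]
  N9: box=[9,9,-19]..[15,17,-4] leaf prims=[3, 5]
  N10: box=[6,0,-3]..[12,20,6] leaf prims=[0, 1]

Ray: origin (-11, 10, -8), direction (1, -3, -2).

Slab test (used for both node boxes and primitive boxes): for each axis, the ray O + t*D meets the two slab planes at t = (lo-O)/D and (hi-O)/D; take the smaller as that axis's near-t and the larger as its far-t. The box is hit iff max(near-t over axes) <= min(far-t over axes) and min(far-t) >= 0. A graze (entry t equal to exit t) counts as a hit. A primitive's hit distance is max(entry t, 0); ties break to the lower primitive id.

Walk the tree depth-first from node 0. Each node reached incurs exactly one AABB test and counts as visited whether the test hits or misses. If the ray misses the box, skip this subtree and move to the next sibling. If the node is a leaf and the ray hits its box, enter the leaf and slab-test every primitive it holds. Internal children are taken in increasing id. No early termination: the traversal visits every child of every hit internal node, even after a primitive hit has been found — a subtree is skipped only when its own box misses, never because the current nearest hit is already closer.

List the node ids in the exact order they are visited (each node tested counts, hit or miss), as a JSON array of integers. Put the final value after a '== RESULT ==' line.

Traverse from the root:
N0 x:[-2,26] y:[-10/3,10] z:[-13,11/2] -> hit [-2,11/2], descend [1, 3, 6, 7]
  N1 x:[-2,18] y:[3,10] z:[0,9/2] -> hit [3,9/2] leaf, test {P2(miss), P4(miss), P13(miss)}
  N3 x:[-1,17] y:[3,22/3] z:[-13,-1/2] -> miss, prune
  N6 x:[-1,26] y:[-7/3,3] z:[-2,11/2] -> hit [-1,3], descend [2, 9]
    N2 x:[-1,2] y:[2/3,3] z:[-1,7/2] -> hit [2/3,2] leaf, test {P6(miss), P9(miss)}
    N9 x:[20,26] y:[-7/3,1/3] z:[-2,11/2] -> miss, prune
  N7 x:[-2,23] y:[-10/3,10/3] z:[-12,-5/2] -> miss, prune

order=[0, 1, 3, 6, 2, 9, 7]  |boxes|=7  |leaves|=2  hit=miss

== RESULT ==
[0, 1, 3, 6, 2, 9, 7]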